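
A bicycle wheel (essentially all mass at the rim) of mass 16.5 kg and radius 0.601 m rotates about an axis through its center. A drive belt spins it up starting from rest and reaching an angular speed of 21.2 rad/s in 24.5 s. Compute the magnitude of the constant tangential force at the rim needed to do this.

I = MR² = (16.5)(0.601)² = 5.960 kg·m².
α = Δω/Δt = (21.2 − 0)/24.5 = 0.8653 rad/s².
The required torque is τ = Iα = (5.960)(0.8653) = 5.157 N·m.
A tangential force at the rim gives τ = FR, so F = τ/R = 5.157/0.601 = 8.581 N.

F ≈ 8.58 N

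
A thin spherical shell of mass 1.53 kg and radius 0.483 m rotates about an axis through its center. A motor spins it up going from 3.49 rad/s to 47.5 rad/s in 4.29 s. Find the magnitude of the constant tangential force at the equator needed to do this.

I = (2/3)MR² = (2/3)(1.53)(0.483)² = 0.2380 kg·m².
α = Δω/Δt = (47.5 − 3.49)/4.29 = 10.26 rad/s².
The required torque is τ = Iα = (0.2380)(10.26) = 2.441 N·m.
A tangential force at the equator gives τ = FR, so F = τ/R = 2.441/0.483 = 5.054 N.

F ≈ 5.05 N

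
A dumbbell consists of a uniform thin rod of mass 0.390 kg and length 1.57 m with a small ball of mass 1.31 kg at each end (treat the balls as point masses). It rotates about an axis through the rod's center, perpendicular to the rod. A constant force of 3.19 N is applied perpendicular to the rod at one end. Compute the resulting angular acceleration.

I_rod = (1/12)ML² = (1/12)(0.390)(1.57)² = 0.08011 kg·m².
I_balls = 2·m·(L/2)² = 2(1.31)(0.7850)² = 1.615 kg·m².
Total I = 1.695 kg·m².
τ = F·(L/2) = (3.19)(0.785) = 2.504 N·m.
α = τ/I = 2.504/1.695 = 1.478 rad/s².

α ≈ 1.48 rad/s²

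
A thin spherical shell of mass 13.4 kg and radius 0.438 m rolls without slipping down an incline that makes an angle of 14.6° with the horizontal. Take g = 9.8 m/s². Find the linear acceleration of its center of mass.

Translation along the incline: Mg sinθ − f = Ma.
Rotation about the center: fR = Iα with I = (2/3)MR². No-slip gives a = αR, so f = (I/R²)a = (2/3)M a.
Substituting: Mg sinθ = (1 + 0.6667)Ma, so a = g sinθ/(1 + 0.6667) = (9.8) sin 14.6° / 1.667 = 1.482 m/s².

a ≈ 1.48 m/s²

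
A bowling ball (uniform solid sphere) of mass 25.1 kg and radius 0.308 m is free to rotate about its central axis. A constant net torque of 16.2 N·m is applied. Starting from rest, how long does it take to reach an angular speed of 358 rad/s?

t ≈ 21.0 s

I = (2/5)MR² = (2/5)(25.1)(0.308)² = 0.9524 kg·m².
α = τ/I = 16.2/0.9524 = 17.01 rad/s².
ω = αt ⇒ t = ω/α = 358/17.01 = 21.05 s.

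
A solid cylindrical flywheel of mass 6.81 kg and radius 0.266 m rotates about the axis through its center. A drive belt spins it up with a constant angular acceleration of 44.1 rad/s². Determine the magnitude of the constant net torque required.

τ ≈ 10.6 N·m

I = ½MR² = (1/2)(6.81)(0.266)² = 0.2409 kg·m².
τ = Iα = (0.2409)(44.10) = 10.62 N·m.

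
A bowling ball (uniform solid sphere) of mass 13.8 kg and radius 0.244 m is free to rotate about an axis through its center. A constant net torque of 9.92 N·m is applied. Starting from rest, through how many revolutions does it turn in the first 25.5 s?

≈ 1560 revolutions

I = (2/5)MR² = (2/5)(13.8)(0.244)² = 0.3286 kg·m².
α = τ/I = 9.92/0.3286 = 30.19 rad/s².
θ = ½αt² = ½(30.19)(25.5)² = 9814 rad.
Revolutions = θ/(2π) = 1562.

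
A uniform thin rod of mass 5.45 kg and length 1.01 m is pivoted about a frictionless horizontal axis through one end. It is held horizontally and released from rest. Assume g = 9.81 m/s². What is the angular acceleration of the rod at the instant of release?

About the pivot, I = (1/3)ML² = (1/3)(5.45)(1.01)² = 1.853 kg·m².
The weight acts at the center, a distance L/2 = 0.5050 m from the pivot; τ = Mg(L/2) = 27.00 N·m.
α = τ/I = 27.00/1.853 = 14.57 rad/s².

α ≈ 14.6 rad/s²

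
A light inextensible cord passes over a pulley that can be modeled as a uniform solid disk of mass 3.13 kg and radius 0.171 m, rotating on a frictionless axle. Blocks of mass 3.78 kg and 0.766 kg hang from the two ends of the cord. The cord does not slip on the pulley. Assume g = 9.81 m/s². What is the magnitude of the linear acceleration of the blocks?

I = ½MR² = (1/2)(3.13)(0.171)² = 0.04576 kg·m².
Heavier block: m₁g − T₁ = m₁a. Lighter block: T₂ − m₂g = m₂a.
Pulley: (T₁ − T₂)R = Iα = I(a/R), so T₁ − T₂ = (I/R²)a = (1/2)M_p a = 1.565·a.
Adding the three: (m₁ − m₂)g = (m₁ + m₂ + 1.565)a, so a = (3.78 − 0.766)(9.81)/(3.78 + 0.766 + 1.565) = 4.838 m/s².

a ≈ 4.84 m/s²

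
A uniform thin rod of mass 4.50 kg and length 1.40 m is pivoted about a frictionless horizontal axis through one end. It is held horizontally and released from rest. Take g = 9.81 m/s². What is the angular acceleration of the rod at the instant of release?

About the pivot, I = (1/3)ML² = (1/3)(4.50)(1.40)² = 2.940 kg·m².
The weight acts at the center, a distance L/2 = 0.7000 m from the pivot; τ = Mg(L/2) = 30.90 N·m.
α = τ/I = 30.90/2.940 = 10.51 rad/s².
(Equivalently α = (3g/(2L)) = 10.51 rad/s².)

α ≈ 10.5 rad/s²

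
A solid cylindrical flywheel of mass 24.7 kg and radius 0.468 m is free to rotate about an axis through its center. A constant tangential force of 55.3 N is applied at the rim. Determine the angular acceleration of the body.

I = ½MR² = (1/2)(24.7)(0.468)² = 2.705 kg·m².
τ = F R = (55.3)(0.468) = 25.88 N·m.
From τ = Iα: α = 25.88/2.705 = 9.568 rad/s².

α ≈ 9.57 rad/s²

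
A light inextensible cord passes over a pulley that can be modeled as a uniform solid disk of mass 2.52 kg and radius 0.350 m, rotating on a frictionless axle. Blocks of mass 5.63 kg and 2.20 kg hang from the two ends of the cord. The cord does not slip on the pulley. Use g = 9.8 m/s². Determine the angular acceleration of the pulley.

I = ½MR² = (1/2)(2.52)(0.350)² = 0.1543 kg·m².
Heavier block: m₁g − T₁ = m₁a. Lighter block: T₂ − m₂g = m₂a.
Pulley: (T₁ − T₂)R = Iα = I(a/R), so T₁ − T₂ = (I/R²)a = (1/2)M_p a = 1.260·a.
Adding the three: (m₁ − m₂)g = (m₁ + m₂ + 1.260)a, so a = (5.63 − 2.20)(9.8)/(5.63 + 2.20 + 1.260) = 3.698 m/s².
α = a/R = 3.698/0.350 = 10.57 rad/s².

α ≈ 10.6 rad/s²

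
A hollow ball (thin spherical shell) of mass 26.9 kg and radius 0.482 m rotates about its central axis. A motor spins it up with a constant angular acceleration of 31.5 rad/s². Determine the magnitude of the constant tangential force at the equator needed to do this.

I = (2/3)MR² = (2/3)(26.9)(0.482)² = 4.166 kg·m².
The required torque is τ = Iα = (4.166)(31.50) = 131.2 N·m.
A tangential force at the equator gives τ = FR, so F = τ/R = 131.2/0.482 = 272.3 N.

F ≈ 272 N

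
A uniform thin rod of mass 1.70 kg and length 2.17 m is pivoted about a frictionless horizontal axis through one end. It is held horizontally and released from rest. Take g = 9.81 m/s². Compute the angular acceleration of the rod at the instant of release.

α ≈ 6.78 rad/s²

About the pivot, I = (1/3)ML² = (1/3)(1.70)(2.17)² = 2.668 kg·m².
The weight acts at the center, a distance L/2 = 1.085 m from the pivot; τ = Mg(L/2) = 18.09 N·m.
α = τ/I = 18.09/2.668 = 6.781 rad/s².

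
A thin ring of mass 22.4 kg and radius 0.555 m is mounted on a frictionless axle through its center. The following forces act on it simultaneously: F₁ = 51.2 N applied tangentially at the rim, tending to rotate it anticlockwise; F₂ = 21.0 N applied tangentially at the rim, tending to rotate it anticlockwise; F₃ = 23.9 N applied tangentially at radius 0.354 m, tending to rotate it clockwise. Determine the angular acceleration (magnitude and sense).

I = MR² = (22.4)(0.555)² = 6.900 kg·m².
Taking anticlockwise as positive: τ₁ = +(51.2)(0.555) = +28.42 N·m; τ₂ = +(21.0)(0.555) = +11.66 N·m; τ₃ = −(23.9)(0.354) = −8.461 N·m.
Net torque τ = 31.61 N·m.
α = τ/I = 31.61/6.900 = 4.581 rad/s².

α ≈ 4.58 rad/s², anticlockwise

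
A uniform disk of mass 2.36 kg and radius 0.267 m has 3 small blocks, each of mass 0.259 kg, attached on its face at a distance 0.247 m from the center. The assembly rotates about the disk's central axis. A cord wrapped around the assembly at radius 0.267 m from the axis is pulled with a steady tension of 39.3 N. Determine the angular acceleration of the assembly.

I_disk = ½MR² = ½(2.36)(0.267)² = 0.08412 kg·m².
I_blocks = 3·m·r² = 3(0.259)(0.247)² = 0.04740 kg·m².
Total I = 0.1315 kg·m².
τ = F r = (39.3)(0.267) = 10.49 N·m.
α = τ/I = 10.49/0.1315 = 79.78 rad/s².

α ≈ 79.8 rad/s²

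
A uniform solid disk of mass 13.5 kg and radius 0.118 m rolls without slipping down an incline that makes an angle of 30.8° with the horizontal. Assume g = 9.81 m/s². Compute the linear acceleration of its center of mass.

Translation along the incline: Mg sinθ − f = Ma.
Rotation about the center: fR = Iα with I = ½MR². No-slip gives a = αR, so f = (I/R²)a = (1/2)M a.
Substituting: Mg sinθ = (1 + 0.5000)Ma, so a = g sinθ/(1 + 0.5000) = (9.81) sin 30.8° / 1.500 = 3.349 m/s².

a ≈ 3.35 m/s²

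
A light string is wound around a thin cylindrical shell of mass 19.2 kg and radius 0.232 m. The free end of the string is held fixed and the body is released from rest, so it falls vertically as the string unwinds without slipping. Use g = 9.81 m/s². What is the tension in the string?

T ≈ 94.2 N

Translation: Mg − T = Ma. Rotation about the center: TR = Iα with I = MR².
With a = αR: T = (I/R²)a = M a, so Mg = (1 + 1.000)Ma.
a = g/(1 + 1.000) = 9.81/2.000 = 4.905 m/s².
T = 1.000·M·a = (1.000)(19.2)(4.905) = 94.18 N.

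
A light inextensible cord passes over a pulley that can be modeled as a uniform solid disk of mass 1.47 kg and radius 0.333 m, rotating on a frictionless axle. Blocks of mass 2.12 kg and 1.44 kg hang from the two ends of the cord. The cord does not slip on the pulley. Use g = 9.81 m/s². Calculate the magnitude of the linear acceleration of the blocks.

a ≈ 1.55 m/s²

I = ½MR² = (1/2)(1.47)(0.333)² = 0.08150 kg·m².
Heavier block: m₁g − T₁ = m₁a. Lighter block: T₂ − m₂g = m₂a.
Pulley: (T₁ − T₂)R = Iα = I(a/R), so T₁ − T₂ = (I/R²)a = (1/2)M_p a = 0.7350·a.
Adding the three: (m₁ − m₂)g = (m₁ + m₂ + 0.7350)a, so a = (2.12 − 1.44)(9.81)/(2.12 + 1.44 + 0.7350) = 1.553 m/s².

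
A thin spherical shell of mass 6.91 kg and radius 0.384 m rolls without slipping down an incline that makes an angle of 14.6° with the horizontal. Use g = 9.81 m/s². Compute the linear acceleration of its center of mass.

Translation along the incline: Mg sinθ − f = Ma.
Rotation about the center: fR = Iα with I = (2/3)MR². No-slip gives a = αR, so f = (I/R²)a = (2/3)M a.
Substituting: Mg sinθ = (1 + 0.6667)Ma, so a = g sinθ/(1 + 0.6667) = (9.81) sin 14.6° / 1.667 = 1.484 m/s².

a ≈ 1.48 m/s²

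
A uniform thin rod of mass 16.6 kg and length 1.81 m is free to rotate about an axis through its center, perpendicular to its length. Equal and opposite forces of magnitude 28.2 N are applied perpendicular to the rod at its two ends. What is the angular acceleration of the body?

I = (1/12)ML² = (1/12)(16.6)(1.81)² = 4.532 kg·m².
The couple gives τ = F·(L/2) + F·(L/2) = F L = (28.2)(1.81) = 51.04 N·m.
From τ = Iα: α = 51.04/4.532 = 11.26 rad/s².

α ≈ 11.3 rad/s²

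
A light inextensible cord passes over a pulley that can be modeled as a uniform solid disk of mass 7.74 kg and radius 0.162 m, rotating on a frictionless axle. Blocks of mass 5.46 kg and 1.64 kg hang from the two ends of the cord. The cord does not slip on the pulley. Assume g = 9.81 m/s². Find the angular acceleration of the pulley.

α ≈ 21.1 rad/s²

I = ½MR² = (1/2)(7.74)(0.162)² = 0.1016 kg·m².
Heavier block: m₁g − T₁ = m₁a. Lighter block: T₂ − m₂g = m₂a.
Pulley: (T₁ − T₂)R = Iα = I(a/R), so T₁ − T₂ = (I/R²)a = (1/2)M_p a = 3.870·a.
Adding the three: (m₁ − m₂)g = (m₁ + m₂ + 3.870)a, so a = (5.46 − 1.64)(9.81)/(5.46 + 1.64 + 3.870) = 3.416 m/s².
α = a/R = 3.416/0.162 = 21.09 rad/s².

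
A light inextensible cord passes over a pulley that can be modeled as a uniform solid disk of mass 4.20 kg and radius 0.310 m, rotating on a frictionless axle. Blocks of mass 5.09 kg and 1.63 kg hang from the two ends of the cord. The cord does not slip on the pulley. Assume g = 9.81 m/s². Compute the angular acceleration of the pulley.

α ≈ 12.4 rad/s²

I = ½MR² = (1/2)(4.20)(0.310)² = 0.2018 kg·m².
Heavier block: m₁g − T₁ = m₁a. Lighter block: T₂ − m₂g = m₂a.
Pulley: (T₁ − T₂)R = Iα = I(a/R), so T₁ − T₂ = (I/R²)a = (1/2)M_p a = 2.100·a.
Adding the three: (m₁ − m₂)g = (m₁ + m₂ + 2.100)a, so a = (5.09 − 1.63)(9.81)/(5.09 + 1.63 + 2.100) = 3.848 m/s².
α = a/R = 3.848/0.310 = 12.41 rad/s².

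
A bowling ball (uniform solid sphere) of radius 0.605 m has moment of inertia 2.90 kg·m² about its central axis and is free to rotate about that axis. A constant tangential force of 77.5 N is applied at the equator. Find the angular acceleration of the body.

τ = F R = (77.5)(0.605) = 46.89 N·m.
Newton's second law for rotation, τ = Iα, gives α = τ/I = 46.89/2.900 = 16.17 rad/s².

α ≈ 16.2 rad/s²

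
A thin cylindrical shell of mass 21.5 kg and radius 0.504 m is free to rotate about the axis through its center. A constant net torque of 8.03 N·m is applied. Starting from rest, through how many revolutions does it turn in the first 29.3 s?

I = MR² = (21.5)(0.504)² = 5.461 kg·m².
α = τ/I = 8.03/5.461 = 1.470 rad/s².
θ = ½αt² = ½(1.470)(29.3)² = 631.1 rad.
Revolutions = θ/(2π) = 100.4.

≈ 100 revolutions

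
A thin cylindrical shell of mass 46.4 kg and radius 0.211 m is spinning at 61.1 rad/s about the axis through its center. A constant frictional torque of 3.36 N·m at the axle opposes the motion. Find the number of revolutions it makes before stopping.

I = MR² = (46.4)(0.211)² = 2.066 kg·m².
The net torque has magnitude 3.36 N·m, opposing ω.
|α| = τ/I = 3.360/2.066 = 1.627 rad/s² (deceleration).
ω² = ω₀² − 2|α|θ with ω = 0 ⇒ θ = ω₀²/(2|α|) = 1148 rad = 182.6 rev.

≈ 183 revolutions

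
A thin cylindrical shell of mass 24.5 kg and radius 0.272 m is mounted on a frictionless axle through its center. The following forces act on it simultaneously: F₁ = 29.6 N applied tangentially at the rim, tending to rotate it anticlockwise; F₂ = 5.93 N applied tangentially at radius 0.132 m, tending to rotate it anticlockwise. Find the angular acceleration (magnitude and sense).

I = MR² = (24.5)(0.272)² = 1.813 kg·m².
Taking anticlockwise as positive: τ₁ = +(29.6)(0.272) = +8.051 N·m; τ₂ = +(5.93)(0.132) = +0.7828 N·m.
Net torque τ = 8.834 N·m.
α = τ/I = 8.834/1.813 = 4.874 rad/s².

α ≈ 4.87 rad/s², anticlockwise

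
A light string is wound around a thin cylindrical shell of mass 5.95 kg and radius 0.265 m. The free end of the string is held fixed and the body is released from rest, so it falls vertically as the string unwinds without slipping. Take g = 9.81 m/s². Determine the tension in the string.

T ≈ 29.2 N

Translation: Mg − T = Ma. Rotation about the center: TR = Iα with I = MR².
With a = αR: T = (I/R²)a = M a, so Mg = (1 + 1.000)Ma.
a = g/(1 + 1.000) = 9.81/2.000 = 4.905 m/s².
T = 1.000·M·a = (1.000)(5.95)(4.905) = 29.18 N.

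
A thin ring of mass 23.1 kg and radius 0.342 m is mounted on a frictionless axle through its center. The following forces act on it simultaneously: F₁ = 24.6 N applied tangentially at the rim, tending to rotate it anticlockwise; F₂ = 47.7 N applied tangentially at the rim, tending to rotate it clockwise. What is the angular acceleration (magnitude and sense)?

α ≈ 2.92 rad/s², clockwise

I = MR² = (23.1)(0.342)² = 2.702 kg·m².
Taking anticlockwise as positive: τ₁ = +(24.6)(0.342) = +8.413 N·m; τ₂ = −(47.7)(0.342) = −16.31 N·m.
Net torque τ = -7.900 N·m.
α = τ/I = -7.900/2.702 = -2.924 rad/s².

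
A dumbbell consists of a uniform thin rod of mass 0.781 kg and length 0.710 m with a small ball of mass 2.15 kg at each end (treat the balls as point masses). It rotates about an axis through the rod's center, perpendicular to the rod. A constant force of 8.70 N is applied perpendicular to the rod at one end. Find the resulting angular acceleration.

I_rod = (1/12)ML² = (1/12)(0.781)(0.710)² = 0.03281 kg·m².
I_balls = 2·m·(L/2)² = 2(2.15)(0.3550)² = 0.5419 kg·m².
Total I = 0.5747 kg·m².
τ = F·(L/2) = (8.70)(0.355) = 3.088 N·m.
α = τ/I = 3.088/0.5747 = 5.374 rad/s².

α ≈ 5.37 rad/s²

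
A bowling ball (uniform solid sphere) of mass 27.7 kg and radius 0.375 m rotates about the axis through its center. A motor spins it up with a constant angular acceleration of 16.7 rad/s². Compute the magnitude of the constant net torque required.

I = (2/5)MR² = (2/5)(27.7)(0.375)² = 1.558 kg·m².
τ = Iα = (1.558)(16.70) = 26.02 N·m.

τ ≈ 26.0 N·m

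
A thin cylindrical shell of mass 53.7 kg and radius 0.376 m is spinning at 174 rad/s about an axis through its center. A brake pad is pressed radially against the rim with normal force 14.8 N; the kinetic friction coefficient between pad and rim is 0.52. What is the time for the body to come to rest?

I = MR² = (53.7)(0.376)² = 7.592 kg·m².
Friction force f = μN = (0.52)(14.8) = 7.696 N at the rim; torque magnitude τ = fR = 2.894 N·m, opposing ω.
|α| = τ/I = 2.894/7.592 = 0.3812 rad/s² (deceleration).
0 = ω₀ − |α|t ⇒ t = ω₀/|α| = 174/0.3812 = 456.5 s.

t ≈ 457 s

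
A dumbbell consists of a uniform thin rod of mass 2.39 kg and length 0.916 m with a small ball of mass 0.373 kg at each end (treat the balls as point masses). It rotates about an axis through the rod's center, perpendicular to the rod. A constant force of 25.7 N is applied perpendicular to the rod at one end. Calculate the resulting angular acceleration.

α ≈ 36.4 rad/s²

I_rod = (1/12)ML² = (1/12)(2.39)(0.916)² = 0.1671 kg·m².
I_balls = 2·m·(L/2)² = 2(0.373)(0.4580)² = 0.1565 kg·m².
Total I = 0.3236 kg·m².
τ = F·(L/2) = (25.7)(0.458) = 11.77 N·m.
α = τ/I = 11.77/0.3236 = 36.37 rad/s².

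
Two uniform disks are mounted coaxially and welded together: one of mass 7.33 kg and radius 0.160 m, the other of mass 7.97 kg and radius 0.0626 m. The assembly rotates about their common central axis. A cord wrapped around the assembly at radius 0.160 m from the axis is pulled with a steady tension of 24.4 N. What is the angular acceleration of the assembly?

α ≈ 35.7 rad/s²

I = ½M₁R₁² + ½M₂R₂² = ½(7.33)(0.160)² + ½(7.97)(0.0626)² = 0.1094 kg·m².
τ = F r = (24.4)(0.160) = 3.904 N·m.
α = τ/I = 3.904/0.1094 = 35.67 rad/s².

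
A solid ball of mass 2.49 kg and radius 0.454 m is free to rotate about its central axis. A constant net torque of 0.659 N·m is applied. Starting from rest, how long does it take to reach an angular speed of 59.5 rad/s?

I = (2/5)MR² = (2/5)(2.49)(0.454)² = 0.2053 kg·m².
α = τ/I = 0.659/0.2053 = 3.210 rad/s².
ω = αt ⇒ t = ω/α = 59.5/3.210 = 18.54 s.

t ≈ 18.5 s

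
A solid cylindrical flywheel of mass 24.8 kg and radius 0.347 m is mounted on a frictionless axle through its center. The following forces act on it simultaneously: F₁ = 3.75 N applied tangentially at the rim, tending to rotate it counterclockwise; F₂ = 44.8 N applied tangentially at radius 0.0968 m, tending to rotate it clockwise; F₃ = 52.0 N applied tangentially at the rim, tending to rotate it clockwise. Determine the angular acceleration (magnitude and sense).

α ≈ 14.1 rad/s², clockwise

I = ½MR² = (1/2)(24.8)(0.347)² = 1.493 kg·m².
Taking counterclockwise as positive: τ₁ = +(3.75)(0.347) = +1.301 N·m; τ₂ = −(44.8)(0.0968) = −4.337 N·m; τ₃ = −(52.0)(0.347) = −18.04 N·m.
Net torque τ = -21.08 N·m.
α = τ/I = -21.08/1.493 = -14.12 rad/s².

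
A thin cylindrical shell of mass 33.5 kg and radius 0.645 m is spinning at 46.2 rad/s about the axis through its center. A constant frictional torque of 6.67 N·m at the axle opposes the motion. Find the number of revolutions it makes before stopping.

I = MR² = (33.5)(0.645)² = 13.94 kg·m².
The net torque has magnitude 6.67 N·m, opposing ω.
|α| = τ/I = 6.670/13.94 = 0.4786 rad/s² (deceleration).
ω² = ω₀² − 2|α|θ with ω = 0 ⇒ θ = ω₀²/(2|α|) = 2230 rad = 354.9 rev.

≈ 355 revolutions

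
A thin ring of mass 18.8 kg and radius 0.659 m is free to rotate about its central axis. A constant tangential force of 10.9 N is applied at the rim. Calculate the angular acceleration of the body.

I = MR² = (18.8)(0.659)² = 8.164 kg·m².
τ = F R = (10.9)(0.659) = 7.183 N·m.
Newton's second law for rotation, τ = Iα, gives α = τ/I = 7.183/8.164 = 0.8798 rad/s².

α ≈ 0.880 rad/s²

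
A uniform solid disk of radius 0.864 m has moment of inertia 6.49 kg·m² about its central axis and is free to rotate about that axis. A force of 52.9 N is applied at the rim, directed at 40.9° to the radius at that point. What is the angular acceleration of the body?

Only the tangential component produces torque: τ = F R sinθ = (52.9)(0.864) sin 40.9° = 29.93 N·m.
Newton's second law for rotation, τ = Iα, gives α = τ/I = 29.93/6.490 = 4.611 rad/s².

α ≈ 4.61 rad/s²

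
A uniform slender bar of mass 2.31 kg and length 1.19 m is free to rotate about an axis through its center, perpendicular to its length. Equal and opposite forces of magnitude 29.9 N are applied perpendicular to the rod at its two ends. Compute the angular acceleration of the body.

α ≈ 131 rad/s²

I = (1/12)ML² = (1/12)(2.31)(1.19)² = 0.2726 kg·m².
The couple gives τ = F·(L/2) + F·(L/2) = F L = (29.9)(1.19) = 35.58 N·m.
From τ = Iα: α = 35.58/0.2726 = 130.5 rad/s².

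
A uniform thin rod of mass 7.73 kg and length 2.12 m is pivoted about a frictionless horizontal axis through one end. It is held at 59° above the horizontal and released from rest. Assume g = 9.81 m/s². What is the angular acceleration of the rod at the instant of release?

α ≈ 3.57 rad/s²

About the pivot, I = (1/3)ML² = (1/3)(7.73)(2.12)² = 11.58 kg·m².
The weight acts at the center, a distance L/2 = 1.060 m from the pivot; τ = Mg(L/2) cos 59° = 41.40 N·m.
α = τ/I = 41.40/11.58 = 3.575 rad/s².
(Equivalently α = (3g/(2L)) cos 59° = 3.575 rad/s².)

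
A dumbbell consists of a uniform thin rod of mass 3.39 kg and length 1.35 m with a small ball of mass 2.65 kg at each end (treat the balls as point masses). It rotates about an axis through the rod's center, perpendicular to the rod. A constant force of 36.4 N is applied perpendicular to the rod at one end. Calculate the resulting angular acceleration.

I_rod = (1/12)ML² = (1/12)(3.39)(1.35)² = 0.5149 kg·m².
I_balls = 2·m·(L/2)² = 2(2.65)(0.6750)² = 2.415 kg·m².
Total I = 2.930 kg·m².
τ = F·(L/2) = (36.4)(0.675) = 24.57 N·m.
α = τ/I = 24.57/2.930 = 8.387 rad/s².

α ≈ 8.39 rad/s²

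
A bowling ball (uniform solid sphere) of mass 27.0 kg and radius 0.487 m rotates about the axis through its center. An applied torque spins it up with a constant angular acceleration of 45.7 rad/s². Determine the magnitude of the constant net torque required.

τ ≈ 117 N·m

I = (2/5)MR² = (2/5)(27.0)(0.487)² = 2.561 kg·m².
τ = Iα = (2.561)(45.70) = 117.1 N·m.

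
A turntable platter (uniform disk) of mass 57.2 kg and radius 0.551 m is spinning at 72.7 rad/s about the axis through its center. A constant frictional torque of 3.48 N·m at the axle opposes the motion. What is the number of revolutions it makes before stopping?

I = ½MR² = (1/2)(57.2)(0.551)² = 8.683 kg·m².
The net torque has magnitude 3.48 N·m, opposing ω.
|α| = τ/I = 3.480/8.683 = 0.4008 rad/s² (deceleration).
ω² = ω₀² − 2|α|θ with ω = 0 ⇒ θ = ω₀²/(2|α|) = 6594 rad = 1049 rev.

≈ 1050 revolutions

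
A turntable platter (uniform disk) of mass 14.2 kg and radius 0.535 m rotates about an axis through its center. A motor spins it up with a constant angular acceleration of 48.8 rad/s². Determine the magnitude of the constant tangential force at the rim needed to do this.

I = ½MR² = (1/2)(14.2)(0.535)² = 2.032 kg·m².
The required torque is τ = Iα = (2.032)(48.80) = 99.17 N·m.
A tangential force at the rim gives τ = FR, so F = τ/R = 99.17/0.535 = 185.4 N.

F ≈ 185 N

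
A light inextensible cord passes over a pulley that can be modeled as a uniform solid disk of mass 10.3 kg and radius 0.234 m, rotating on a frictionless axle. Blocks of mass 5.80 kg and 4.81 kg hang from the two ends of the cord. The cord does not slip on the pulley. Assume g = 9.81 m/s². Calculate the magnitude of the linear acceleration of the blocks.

a ≈ 0.616 m/s²

I = ½MR² = (1/2)(10.3)(0.234)² = 0.2820 kg·m².
Heavier block: m₁g − T₁ = m₁a. Lighter block: T₂ − m₂g = m₂a.
Pulley: (T₁ − T₂)R = Iα = I(a/R), so T₁ − T₂ = (I/R²)a = (1/2)M_p a = 5.150·a.
Adding the three: (m₁ − m₂)g = (m₁ + m₂ + 5.150)a, so a = (5.80 − 4.81)(9.81)/(5.80 + 4.81 + 5.150) = 0.6162 m/s².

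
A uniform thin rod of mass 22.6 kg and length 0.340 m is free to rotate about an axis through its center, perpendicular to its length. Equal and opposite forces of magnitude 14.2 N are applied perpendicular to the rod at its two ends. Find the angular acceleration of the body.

α ≈ 22.2 rad/s²

I = (1/12)ML² = (1/12)(22.6)(0.340)² = 0.2177 kg·m².
The couple gives τ = F·(L/2) + F·(L/2) = F L = (14.2)(0.340) = 4.828 N·m.
From τ = Iα: α = 4.828/0.2177 = 22.18 rad/s².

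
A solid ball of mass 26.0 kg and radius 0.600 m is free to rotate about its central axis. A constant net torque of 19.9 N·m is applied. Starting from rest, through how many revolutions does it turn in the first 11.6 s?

≈ 56.9 revolutions

I = (2/5)MR² = (2/5)(26.0)(0.600)² = 3.744 kg·m².
α = τ/I = 19.9/3.744 = 5.315 rad/s².
θ = ½αt² = ½(5.315)(11.6)² = 357.6 rad.
Revolutions = θ/(2π) = 56.91.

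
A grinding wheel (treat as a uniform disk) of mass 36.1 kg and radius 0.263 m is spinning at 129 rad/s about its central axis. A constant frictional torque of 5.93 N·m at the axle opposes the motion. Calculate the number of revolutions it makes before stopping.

≈ 279 revolutions

I = ½MR² = (1/2)(36.1)(0.263)² = 1.249 kg·m².
The net torque has magnitude 5.93 N·m, opposing ω.
|α| = τ/I = 5.930/1.249 = 4.750 rad/s² (deceleration).
ω² = ω₀² − 2|α|θ with ω = 0 ⇒ θ = ω₀²/(2|α|) = 1752 rad = 278.8 rev.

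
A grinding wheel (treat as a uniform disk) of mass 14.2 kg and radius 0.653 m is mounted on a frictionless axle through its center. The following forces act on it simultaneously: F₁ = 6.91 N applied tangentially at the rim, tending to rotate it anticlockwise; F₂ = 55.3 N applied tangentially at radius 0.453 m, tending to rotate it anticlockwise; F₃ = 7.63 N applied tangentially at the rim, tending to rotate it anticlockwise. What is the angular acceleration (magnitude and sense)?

α ≈ 11.4 rad/s², anticlockwise

I = ½MR² = (1/2)(14.2)(0.653)² = 3.028 kg·m².
Taking anticlockwise as positive: τ₁ = +(6.91)(0.653) = +4.512 N·m; τ₂ = +(55.3)(0.453) = +25.05 N·m; τ₃ = +(7.63)(0.653) = +4.982 N·m.
Net torque τ = 34.55 N·m.
α = τ/I = 34.55/3.028 = 11.41 rad/s².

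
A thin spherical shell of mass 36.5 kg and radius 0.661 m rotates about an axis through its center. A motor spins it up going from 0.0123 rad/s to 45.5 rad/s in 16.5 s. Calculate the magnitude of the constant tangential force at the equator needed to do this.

I = (2/3)MR² = (2/3)(36.5)(0.661)² = 10.63 kg·m².
α = Δω/Δt = (45.5 − 0.0123)/16.5 = 2.757 rad/s².
The required torque is τ = Iα = (10.63)(2.757) = 29.31 N·m.
A tangential force at the equator gives τ = FR, so F = τ/R = 29.31/0.661 = 44.34 N.

F ≈ 44.3 N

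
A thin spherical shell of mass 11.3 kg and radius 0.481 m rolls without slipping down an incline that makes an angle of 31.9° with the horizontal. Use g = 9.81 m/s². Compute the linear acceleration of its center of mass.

a ≈ 3.11 m/s²

Translation along the incline: Mg sinθ − f = Ma.
Rotation about the center: fR = Iα with I = (2/3)MR². No-slip gives a = αR, so f = (I/R²)a = (2/3)M a.
Substituting: Mg sinθ = (1 + 0.6667)Ma, so a = g sinθ/(1 + 0.6667) = (9.81) sin 31.9° / 1.667 = 3.110 m/s².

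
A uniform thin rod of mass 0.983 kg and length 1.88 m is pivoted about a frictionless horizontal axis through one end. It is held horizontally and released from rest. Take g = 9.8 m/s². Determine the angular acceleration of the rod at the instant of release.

α ≈ 7.82 rad/s²

About the pivot, I = (1/3)ML² = (1/3)(0.983)(1.88)² = 1.158 kg·m².
The weight acts at the center, a distance L/2 = 0.9400 m from the pivot; τ = Mg(L/2) = 9.055 N·m.
α = τ/I = 9.055/1.158 = 7.819 rad/s².
(Equivalently α = (3g/(2L)) = 7.819 rad/s².)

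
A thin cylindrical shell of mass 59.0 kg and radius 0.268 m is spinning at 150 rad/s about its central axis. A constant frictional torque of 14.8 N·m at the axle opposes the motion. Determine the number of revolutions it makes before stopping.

I = MR² = (59.0)(0.268)² = 4.238 kg·m².
The net torque has magnitude 14.8 N·m, opposing ω.
|α| = τ/I = 14.80/4.238 = 3.493 rad/s² (deceleration).
ω² = ω₀² − 2|α|θ with ω = 0 ⇒ θ = ω₀²/(2|α|) = 3221 rad = 512.7 rev.

≈ 513 revolutions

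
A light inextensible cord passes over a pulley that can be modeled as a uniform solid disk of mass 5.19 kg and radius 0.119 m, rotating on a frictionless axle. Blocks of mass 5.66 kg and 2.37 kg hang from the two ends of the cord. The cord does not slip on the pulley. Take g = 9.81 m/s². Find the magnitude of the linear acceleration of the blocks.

I = ½MR² = (1/2)(5.19)(0.119)² = 0.03675 kg·m².
Heavier block: m₁g − T₁ = m₁a. Lighter block: T₂ − m₂g = m₂a.
Pulley: (T₁ − T₂)R = Iα = I(a/R), so T₁ − T₂ = (I/R²)a = (1/2)M_p a = 2.595·a.
Adding the three: (m₁ − m₂)g = (m₁ + m₂ + 2.595)a, so a = (5.66 − 2.37)(9.81)/(5.66 + 2.37 + 2.595) = 3.038 m/s².

a ≈ 3.04 m/s²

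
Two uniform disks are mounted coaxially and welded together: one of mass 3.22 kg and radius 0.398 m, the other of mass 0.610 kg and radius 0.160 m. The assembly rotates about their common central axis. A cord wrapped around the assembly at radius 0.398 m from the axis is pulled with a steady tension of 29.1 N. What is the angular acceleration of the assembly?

I = ½M₁R₁² + ½M₂R₂² = ½(3.22)(0.398)² + ½(0.610)(0.160)² = 0.2628 kg·m².
τ = F r = (29.1)(0.398) = 11.58 N·m.
α = τ/I = 11.58/0.2628 = 44.06 rad/s².

α ≈ 44.1 rad/s²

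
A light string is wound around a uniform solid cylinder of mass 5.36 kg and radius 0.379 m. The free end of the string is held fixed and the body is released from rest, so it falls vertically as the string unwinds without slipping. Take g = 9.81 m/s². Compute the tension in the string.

Translation: Mg − T = Ma. Rotation about the center: TR = Iα with I = ½MR².
With a = αR: T = (I/R²)a = (1/2)M a, so Mg = (1 + 0.5000)Ma.
a = g/(1 + 0.5000) = 9.81/1.500 = 6.540 m/s².
T = 0.5000·M·a = (0.5000)(5.36)(6.540) = 17.53 N.

T ≈ 17.5 N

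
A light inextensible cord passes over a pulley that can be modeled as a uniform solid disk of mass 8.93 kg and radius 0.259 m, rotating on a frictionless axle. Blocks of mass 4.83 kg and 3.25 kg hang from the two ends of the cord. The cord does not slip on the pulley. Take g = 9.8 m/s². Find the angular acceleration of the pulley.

I = ½MR² = (1/2)(8.93)(0.259)² = 0.2995 kg·m².
Heavier block: m₁g − T₁ = m₁a. Lighter block: T₂ − m₂g = m₂a.
Pulley: (T₁ − T₂)R = Iα = I(a/R), so T₁ − T₂ = (I/R²)a = (1/2)M_p a = 4.465·a.
Adding the three: (m₁ − m₂)g = (m₁ + m₂ + 4.465)a, so a = (4.83 − 3.25)(9.8)/(4.83 + 3.25 + 4.465) = 1.234 m/s².
α = a/R = 1.234/0.259 = 4.766 rad/s².

α ≈ 4.77 rad/s²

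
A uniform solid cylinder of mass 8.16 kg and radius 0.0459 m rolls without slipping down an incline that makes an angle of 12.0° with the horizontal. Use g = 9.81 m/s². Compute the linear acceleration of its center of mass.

Translation along the incline: Mg sinθ − f = Ma.
Rotation about the center: fR = Iα with I = ½MR². No-slip gives a = αR, so f = (I/R²)a = (1/2)M a.
Substituting: Mg sinθ = (1 + 0.5000)Ma, so a = g sinθ/(1 + 0.5000) = (9.81) sin 12.0° / 1.500 = 1.360 m/s².

a ≈ 1.36 m/s²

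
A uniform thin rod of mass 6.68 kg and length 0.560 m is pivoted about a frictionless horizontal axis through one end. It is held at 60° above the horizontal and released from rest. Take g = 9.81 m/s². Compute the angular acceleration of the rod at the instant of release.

About the pivot, I = (1/3)ML² = (1/3)(6.68)(0.560)² = 0.6983 kg·m².
The weight acts at the center, a distance L/2 = 0.2800 m from the pivot; τ = Mg(L/2) cos 60° = 9.174 N·m.
α = τ/I = 9.174/0.6983 = 13.14 rad/s².

α ≈ 13.1 rad/s²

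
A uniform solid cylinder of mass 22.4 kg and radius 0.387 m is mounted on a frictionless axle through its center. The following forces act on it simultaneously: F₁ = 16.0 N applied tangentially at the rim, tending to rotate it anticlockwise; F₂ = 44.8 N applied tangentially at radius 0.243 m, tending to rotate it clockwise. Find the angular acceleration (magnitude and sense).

I = ½MR² = (1/2)(22.4)(0.387)² = 1.677 kg·m².
Taking anticlockwise as positive: τ₁ = +(16.0)(0.387) = +6.192 N·m; τ₂ = −(44.8)(0.243) = −10.89 N·m.
Net torque τ = -4.694 N·m.
α = τ/I = -4.694/1.677 = -2.799 rad/s².

α ≈ 2.80 rad/s², clockwise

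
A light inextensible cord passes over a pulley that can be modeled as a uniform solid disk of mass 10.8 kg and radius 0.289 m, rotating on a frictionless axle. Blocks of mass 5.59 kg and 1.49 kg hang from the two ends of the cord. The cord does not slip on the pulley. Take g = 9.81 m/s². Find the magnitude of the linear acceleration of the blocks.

I = ½MR² = (1/2)(10.8)(0.289)² = 0.4510 kg·m².
Heavier block: m₁g − T₁ = m₁a. Lighter block: T₂ − m₂g = m₂a.
Pulley: (T₁ − T₂)R = Iα = I(a/R), so T₁ − T₂ = (I/R²)a = (1/2)M_p a = 5.400·a.
Adding the three: (m₁ − m₂)g = (m₁ + m₂ + 5.400)a, so a = (5.59 − 1.49)(9.81)/(5.59 + 1.49 + 5.400) = 3.223 m/s².

a ≈ 3.22 m/s²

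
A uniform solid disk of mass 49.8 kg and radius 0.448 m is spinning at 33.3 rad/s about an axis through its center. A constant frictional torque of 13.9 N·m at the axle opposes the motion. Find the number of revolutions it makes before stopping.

≈ 31.7 revolutions

I = ½MR² = (1/2)(49.8)(0.448)² = 4.998 kg·m².
The net torque has magnitude 13.9 N·m, opposing ω.
|α| = τ/I = 13.90/4.998 = 2.781 rad/s² (deceleration).
ω² = ω₀² − 2|α|θ with ω = 0 ⇒ θ = ω₀²/(2|α|) = 199.3 rad = 31.73 rev.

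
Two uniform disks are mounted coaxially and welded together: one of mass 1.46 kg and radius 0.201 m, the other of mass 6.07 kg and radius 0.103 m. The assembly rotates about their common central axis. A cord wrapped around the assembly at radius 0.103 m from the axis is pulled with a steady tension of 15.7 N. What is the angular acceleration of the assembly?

I = ½M₁R₁² + ½M₂R₂² = ½(1.46)(0.201)² + ½(6.07)(0.103)² = 0.06169 kg·m².
τ = F r = (15.7)(0.103) = 1.617 N·m.
α = τ/I = 1.617/0.06169 = 26.21 rad/s².

α ≈ 26.2 rad/s²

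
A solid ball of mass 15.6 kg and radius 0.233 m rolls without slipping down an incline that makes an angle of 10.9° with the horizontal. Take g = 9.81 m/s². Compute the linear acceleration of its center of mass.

Translation along the incline: Mg sinθ − f = Ma.
Rotation about the center: fR = Iα with I = (2/5)MR². No-slip gives a = αR, so f = (I/R²)a = (2/5)M a.
Substituting: Mg sinθ = (1 + 0.4000)Ma, so a = g sinθ/(1 + 0.4000) = (9.81) sin 10.9° / 1.400 = 1.325 m/s².

a ≈ 1.33 m/s²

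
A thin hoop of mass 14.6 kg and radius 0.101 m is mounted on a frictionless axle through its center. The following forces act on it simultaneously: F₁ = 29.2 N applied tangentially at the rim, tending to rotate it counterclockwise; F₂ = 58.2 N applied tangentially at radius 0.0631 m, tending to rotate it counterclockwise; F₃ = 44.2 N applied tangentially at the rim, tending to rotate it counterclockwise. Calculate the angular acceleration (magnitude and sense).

I = MR² = (14.6)(0.101)² = 0.1489 kg·m².
Taking counterclockwise as positive: τ₁ = +(29.2)(0.101) = +2.949 N·m; τ₂ = +(58.2)(0.0631) = +3.672 N·m; τ₃ = +(44.2)(0.101) = +4.464 N·m.
Net torque τ = 11.09 N·m.
α = τ/I = 11.09/0.1489 = 74.43 rad/s².

α ≈ 74.4 rad/s², counterclockwise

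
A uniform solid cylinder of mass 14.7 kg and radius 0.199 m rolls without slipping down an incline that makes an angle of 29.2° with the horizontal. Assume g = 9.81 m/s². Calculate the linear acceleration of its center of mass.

Translation along the incline: Mg sinθ − f = Ma.
Rotation about the center: fR = Iα with I = ½MR². No-slip gives a = αR, so f = (I/R²)a = (1/2)M a.
Substituting: Mg sinθ = (1 + 0.5000)Ma, so a = g sinθ/(1 + 0.5000) = (9.81) sin 29.2° / 1.500 = 3.191 m/s².

a ≈ 3.19 m/s²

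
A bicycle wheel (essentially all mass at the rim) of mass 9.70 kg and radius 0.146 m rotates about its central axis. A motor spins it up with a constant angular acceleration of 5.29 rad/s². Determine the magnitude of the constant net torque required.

τ ≈ 1.09 N·m

I = MR² = (9.70)(0.146)² = 0.2068 kg·m².
τ = Iα = (0.2068)(5.290) = 1.094 N·m.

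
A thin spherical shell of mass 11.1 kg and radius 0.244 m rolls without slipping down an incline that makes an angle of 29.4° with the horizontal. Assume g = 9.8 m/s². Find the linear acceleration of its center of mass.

Translation along the incline: Mg sinθ − f = Ma.
Rotation about the center: fR = Iα with I = (2/3)MR². No-slip gives a = αR, so f = (I/R²)a = (2/3)M a.
Substituting: Mg sinθ = (1 + 0.6667)Ma, so a = g sinθ/(1 + 0.6667) = (9.8) sin 29.4° / 1.667 = 2.887 m/s².

a ≈ 2.89 m/s²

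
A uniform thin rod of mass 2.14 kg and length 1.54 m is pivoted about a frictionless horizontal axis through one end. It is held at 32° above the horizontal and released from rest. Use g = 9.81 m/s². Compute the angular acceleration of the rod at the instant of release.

α ≈ 8.10 rad/s²

About the pivot, I = (1/3)ML² = (1/3)(2.14)(1.54)² = 1.692 kg·m².
The weight acts at the center, a distance L/2 = 0.7700 m from the pivot; τ = Mg(L/2) cos 32° = 13.71 N·m.
α = τ/I = 13.71/1.692 = 8.103 rad/s².
(Equivalently α = (3g/(2L)) cos 32° = 8.103 rad/s².)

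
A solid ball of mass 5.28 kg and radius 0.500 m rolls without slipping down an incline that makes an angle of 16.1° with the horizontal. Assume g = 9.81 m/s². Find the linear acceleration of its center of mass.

Translation along the incline: Mg sinθ − f = Ma.
Rotation about the center: fR = Iα with I = (2/5)MR². No-slip gives a = αR, so f = (I/R²)a = (2/5)M a.
Substituting: Mg sinθ = (1 + 0.4000)Ma, so a = g sinθ/(1 + 0.4000) = (9.81) sin 16.1° / 1.400 = 1.943 m/s².

a ≈ 1.94 m/s²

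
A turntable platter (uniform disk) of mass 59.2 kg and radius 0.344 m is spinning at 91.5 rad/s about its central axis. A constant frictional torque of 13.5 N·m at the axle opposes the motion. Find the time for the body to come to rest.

I = ½MR² = (1/2)(59.2)(0.344)² = 3.503 kg·m².
The net torque has magnitude 13.5 N·m, opposing ω.
|α| = τ/I = 13.50/3.503 = 3.854 rad/s² (deceleration).
0 = ω₀ − |α|t ⇒ t = ω₀/|α| = 91.5/3.854 = 23.74 s.

t ≈ 23.7 s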